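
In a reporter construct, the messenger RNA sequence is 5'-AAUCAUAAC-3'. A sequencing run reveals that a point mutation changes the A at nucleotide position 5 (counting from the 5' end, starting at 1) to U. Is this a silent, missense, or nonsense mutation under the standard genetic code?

Position 5 falls in codon 2: CAU → His.
After the substitution the codon is CUU → Leu.
His ≠ Leu, so this is a missense mutation.

missense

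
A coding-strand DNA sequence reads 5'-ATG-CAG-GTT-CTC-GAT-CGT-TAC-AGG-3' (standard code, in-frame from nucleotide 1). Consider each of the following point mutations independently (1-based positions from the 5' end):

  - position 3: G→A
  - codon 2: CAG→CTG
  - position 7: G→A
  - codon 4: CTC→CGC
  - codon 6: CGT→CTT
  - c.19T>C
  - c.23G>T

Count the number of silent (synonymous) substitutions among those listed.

0

Codon 1: ATG (Met) → ATA (Ile) — missense.
Codon 2: CAG (Gln) → CTG (Leu) — missense.
Codon 3: GTT (Val) → ATT (Ile) — missense.
Codon 4: CTC (Leu) → CGC (Arg) — missense.
Codon 6: CGT (Arg) → CTT (Leu) — missense.
Codon 7: TAC (Tyr) → CAC (His) — missense.
Codon 8: AGG (Arg) → ATG (Met) — missense.
Synonymous: 0 of 7.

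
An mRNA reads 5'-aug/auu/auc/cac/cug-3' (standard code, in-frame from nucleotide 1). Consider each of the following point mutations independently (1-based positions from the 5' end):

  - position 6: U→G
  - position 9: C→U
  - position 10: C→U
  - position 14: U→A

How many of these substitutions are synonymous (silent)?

Codon 2: AUU (Ile) → AUG (Met) — missense.
Codon 3: AUC (Ile) → AUU (Ile) — synonymous.
Codon 4: CAC (His) → UAC (Tyr) — missense.
Codon 5: CUG (Leu) → CAG (Gln) — missense.
Synonymous: 1 of 4.

1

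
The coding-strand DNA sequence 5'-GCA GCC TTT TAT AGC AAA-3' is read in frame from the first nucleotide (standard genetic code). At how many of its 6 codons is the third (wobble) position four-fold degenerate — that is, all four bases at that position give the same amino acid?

Codon 1 GCA (Ala): third position 4-fold.
Codon 2 GCC (Ala): third position 4-fold.
Codon 3 TTT (Phe): third position 2-fold.
Codon 4 TAT (Tyr): third position 2-fold.
Codon 5 AGC (Ser): third position 2-fold.
Codon 6 AAA (Lys): third position 2-fold.
Four-fold degenerate third positions: 2.

2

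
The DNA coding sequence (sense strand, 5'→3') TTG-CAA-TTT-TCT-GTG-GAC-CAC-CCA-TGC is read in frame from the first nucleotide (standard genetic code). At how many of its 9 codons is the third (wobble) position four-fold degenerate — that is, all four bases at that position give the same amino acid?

3

Codon 1 TTG (Leu): third position 2-fold.
Codon 2 CAA (Gln): third position 2-fold.
Codon 3 TTT (Phe): third position 2-fold.
Codon 4 TCT (Ser): third position 4-fold.
Codon 5 GTG (Val): third position 4-fold.
Codon 6 GAC (Asp): third position 2-fold.
Codon 7 CAC (His): third position 2-fold.
Codon 8 CCA (Pro): third position 4-fold.
Codon 9 TGC (Cys): third position 2-fold.
Four-fold degenerate third positions: 3.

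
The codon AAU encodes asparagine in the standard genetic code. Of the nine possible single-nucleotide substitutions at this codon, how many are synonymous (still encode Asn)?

Position 1: none → 0 synonymous.
Position 2: none → 0 synonymous.
Position 3: AAC → 1 synonymous.
Total: 0 + 0 + 1 = 1.

1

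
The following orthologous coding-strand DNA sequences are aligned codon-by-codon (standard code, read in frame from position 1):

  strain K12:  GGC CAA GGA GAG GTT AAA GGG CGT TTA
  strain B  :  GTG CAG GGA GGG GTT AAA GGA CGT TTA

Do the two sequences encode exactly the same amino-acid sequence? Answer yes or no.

Codon 1: GGC Gly / GTG Val — nonsynonymous.
Codon 2: CAA Gln / CAG Gln — synonymous.
Codon 3: GGA Gly / GGA Gly — identical.
Codon 4: GAG Glu / GGG Gly — nonsynonymous.
Codon 5: GTT Val / GTT Val — identical.
Codon 6: AAA Lys / AAA Lys — identical.
Codon 7: GGG Gly / GGA Gly — synonymous.
Codon 8: CGT Arg / CGT Arg — identical.
Codon 9: TTA Leu / TTA Leu — identical.
Nonsynonymous differences: 2 → different protein.

no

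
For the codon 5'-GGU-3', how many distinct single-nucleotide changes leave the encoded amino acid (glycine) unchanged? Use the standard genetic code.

Position 1: none → 0 synonymous.
Position 2: none → 0 synonymous.
Position 3: GGC, GGA, GGG → 3 synonymous.
Total: 0 + 0 + 3 = 3.

3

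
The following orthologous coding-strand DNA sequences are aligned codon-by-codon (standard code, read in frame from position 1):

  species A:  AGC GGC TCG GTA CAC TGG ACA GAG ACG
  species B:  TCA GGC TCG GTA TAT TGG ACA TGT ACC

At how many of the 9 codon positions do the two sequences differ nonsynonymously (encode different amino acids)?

2

Codon 1: AGC Ser / TCA Ser — synonymous.
Codon 2: GGC Gly / GGC Gly — identical.
Codon 3: TCG Ser / TCG Ser — identical.
Codon 4: GTA Val / GTA Val — identical.
Codon 5: CAC His / TAT Tyr — nonsynonymous.
Codon 6: TGG Trp / TGG Trp — identical.
Codon 7: ACA Thr / ACA Thr — identical.
Codon 8: GAG Glu / TGT Cys — nonsynonymous.
Codon 9: ACG Thr / ACC Thr — synonymous.
Nonsynonymous differences: 2.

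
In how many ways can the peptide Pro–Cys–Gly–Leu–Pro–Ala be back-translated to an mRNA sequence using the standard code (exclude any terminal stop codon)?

3072

Pro: 4 codons.
Cys: 2 codons.
Gly: 4 codons.
Leu: 6 codons.
Pro: 4 codons.
Ala: 4 codons.
4 × 2 × 4 × 6 × 4 × 4 = 3072.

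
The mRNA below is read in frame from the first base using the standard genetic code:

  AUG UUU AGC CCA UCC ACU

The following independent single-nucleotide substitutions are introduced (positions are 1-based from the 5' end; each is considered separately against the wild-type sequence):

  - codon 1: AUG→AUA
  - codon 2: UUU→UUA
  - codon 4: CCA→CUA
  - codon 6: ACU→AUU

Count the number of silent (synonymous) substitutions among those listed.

Codon 1: AUG (Met) → AUA (Ile) — missense.
Codon 2: UUU (Phe) → UUA (Leu) — missense.
Codon 4: CCA (Pro) → CUA (Leu) — missense.
Codon 6: ACU (Thr) → AUU (Ile) — missense.
Synonymous: 0 of 4.

0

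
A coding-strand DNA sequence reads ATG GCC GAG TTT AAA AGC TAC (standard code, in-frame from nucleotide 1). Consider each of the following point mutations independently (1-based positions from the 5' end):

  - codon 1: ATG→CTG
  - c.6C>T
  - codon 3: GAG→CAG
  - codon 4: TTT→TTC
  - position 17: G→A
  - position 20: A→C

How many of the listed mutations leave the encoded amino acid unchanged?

Codon 1: ATG (Met) → CTG (Leu) — missense.
Codon 2: GCC (Ala) → GCT (Ala) — synonymous.
Codon 3: GAG (Glu) → CAG (Gln) — missense.
Codon 4: TTT (Phe) → TTC (Phe) — synonymous.
Codon 6: AGC (Ser) → AAC (Asn) — missense.
Codon 7: TAC (Tyr) → TCC (Ser) — missense.
Synonymous: 2 of 6.

2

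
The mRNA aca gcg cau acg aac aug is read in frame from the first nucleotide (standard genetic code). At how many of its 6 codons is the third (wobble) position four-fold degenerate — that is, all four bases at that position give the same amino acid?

3

Codon 1 ACA (Thr): third position 4-fold.
Codon 2 GCG (Ala): third position 4-fold.
Codon 3 CAU (His): third position 2-fold.
Codon 4 ACG (Thr): third position 4-fold.
Codon 5 AAC (Asn): third position 2-fold.
Codon 6 AUG (Met): third position 1-fold.
Four-fold degenerate third positions: 3.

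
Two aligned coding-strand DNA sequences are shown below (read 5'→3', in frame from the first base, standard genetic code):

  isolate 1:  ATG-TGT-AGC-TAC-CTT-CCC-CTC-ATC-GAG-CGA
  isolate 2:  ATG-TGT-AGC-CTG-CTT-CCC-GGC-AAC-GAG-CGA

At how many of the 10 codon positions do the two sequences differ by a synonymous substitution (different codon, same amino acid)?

0

Codon 1: ATG Met / ATG Met — identical.
Codon 2: TGT Cys / TGT Cys — identical.
Codon 3: AGC Ser / AGC Ser — identical.
Codon 4: TAC Tyr / CTG Leu — nonsynonymous.
Codon 5: CTT Leu / CTT Leu — identical.
Codon 6: CCC Pro / CCC Pro — identical.
Codon 7: CTC Leu / GGC Gly — nonsynonymous.
Codon 8: ATC Ile / AAC Asn — nonsynonymous.
Codon 9: GAG Glu / GAG Glu — identical.
Codon 10: CGA Arg / CGA Arg — identical.
Synonymous differences: 0.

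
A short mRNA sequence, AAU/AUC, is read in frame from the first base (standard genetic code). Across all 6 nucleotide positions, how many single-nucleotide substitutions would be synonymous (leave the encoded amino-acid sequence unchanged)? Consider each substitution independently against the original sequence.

3

Codon 1 (AAU, Asn): 1 synonymous substitution.
Codon 2 (AUC, Ile): 2 synonymous substitutions.
Total: 1 + 2 = 3.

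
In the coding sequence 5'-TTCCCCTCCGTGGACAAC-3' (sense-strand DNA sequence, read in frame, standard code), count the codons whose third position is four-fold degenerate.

Codon 1 TTC (Phe): third position 2-fold.
Codon 2 CCC (Pro): third position 4-fold.
Codon 3 TCC (Ser): third position 4-fold.
Codon 4 GTG (Val): third position 4-fold.
Codon 5 GAC (Asp): third position 2-fold.
Codon 6 AAC (Asn): third position 2-fold.
Four-fold degenerate third positions: 3.

3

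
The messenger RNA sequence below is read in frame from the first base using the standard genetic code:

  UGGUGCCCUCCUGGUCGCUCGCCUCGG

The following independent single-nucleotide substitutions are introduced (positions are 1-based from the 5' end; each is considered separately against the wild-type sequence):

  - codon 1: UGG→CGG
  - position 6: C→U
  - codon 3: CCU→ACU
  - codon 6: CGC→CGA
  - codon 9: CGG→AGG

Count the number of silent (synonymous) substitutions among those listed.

3

Codon 1: UGG (Trp) → CGG (Arg) — missense.
Codon 2: UGC (Cys) → UGU (Cys) — synonymous.
Codon 3: CCU (Pro) → ACU (Thr) — missense.
Codon 6: CGC (Arg) → CGA (Arg) — synonymous.
Codon 9: CGG (Arg) → AGG (Arg) — synonymous.
Synonymous: 3 of 5.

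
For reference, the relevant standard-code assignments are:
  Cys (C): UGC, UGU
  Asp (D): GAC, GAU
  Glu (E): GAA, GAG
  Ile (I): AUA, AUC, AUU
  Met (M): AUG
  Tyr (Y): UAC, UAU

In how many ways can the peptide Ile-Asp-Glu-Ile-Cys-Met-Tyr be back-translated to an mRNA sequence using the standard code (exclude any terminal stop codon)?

Ile: 3 codons.
Asp: 2 codons.
Glu: 2 codons.
Ile: 3 codons.
Cys: 2 codons.
Met: 1 codon.
Tyr: 2 codons.
3 × 2 × 2 × 3 × 2 × 1 × 2 = 144.

144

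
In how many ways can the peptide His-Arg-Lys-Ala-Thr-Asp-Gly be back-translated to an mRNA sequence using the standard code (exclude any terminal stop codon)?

His: 2 codons.
Arg: 6 codons.
Lys: 2 codons.
Ala: 4 codons.
Thr: 4 codons.
Asp: 2 codons.
Gly: 4 codons.
2 × 6 × 2 × 4 × 4 × 2 × 4 = 3072.

3072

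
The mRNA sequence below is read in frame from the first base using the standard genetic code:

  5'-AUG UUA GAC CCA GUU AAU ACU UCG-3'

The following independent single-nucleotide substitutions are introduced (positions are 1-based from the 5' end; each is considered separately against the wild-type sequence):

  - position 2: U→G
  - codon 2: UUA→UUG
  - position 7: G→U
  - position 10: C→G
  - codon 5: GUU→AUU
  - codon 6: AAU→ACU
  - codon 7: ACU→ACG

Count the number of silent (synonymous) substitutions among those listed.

Codon 1: AUG (Met) → AGG (Arg) — missense.
Codon 2: UUA (Leu) → UUG (Leu) — synonymous.
Codon 3: GAC (Asp) → UAC (Tyr) — missense.
Codon 4: CCA (Pro) → GCA (Ala) — missense.
Codon 5: GUU (Val) → AUU (Ile) — missense.
Codon 6: AAU (Asn) → ACU (Thr) — missense.
Codon 7: ACU (Thr) → ACG (Thr) — synonymous.
Synonymous: 2 of 7.

2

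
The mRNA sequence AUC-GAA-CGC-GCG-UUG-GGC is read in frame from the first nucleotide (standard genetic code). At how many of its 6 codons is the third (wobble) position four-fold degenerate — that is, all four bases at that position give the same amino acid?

3

Codon 1 AUC (Ile): third position 3-fold.
Codon 2 GAA (Glu): third position 2-fold.
Codon 3 CGC (Arg): third position 4-fold.
Codon 4 GCG (Ala): third position 4-fold.
Codon 5 UUG (Leu): third position 2-fold.
Codon 6 GGC (Gly): third position 4-fold.
Four-fold degenerate third positions: 3.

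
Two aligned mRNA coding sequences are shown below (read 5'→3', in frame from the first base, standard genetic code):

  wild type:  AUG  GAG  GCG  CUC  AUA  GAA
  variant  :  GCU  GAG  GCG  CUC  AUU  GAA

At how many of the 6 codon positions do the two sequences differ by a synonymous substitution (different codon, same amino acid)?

Codon 1: AUG Met / GCU Ala — nonsynonymous.
Codon 2: GAG Glu / GAG Glu — identical.
Codon 3: GCG Ala / GCG Ala — identical.
Codon 4: CUC Leu / CUC Leu — identical.
Codon 5: AUA Ile / AUU Ile — synonymous.
Codon 6: GAA Glu / GAA Glu — identical.
Synonymous differences: 1.

1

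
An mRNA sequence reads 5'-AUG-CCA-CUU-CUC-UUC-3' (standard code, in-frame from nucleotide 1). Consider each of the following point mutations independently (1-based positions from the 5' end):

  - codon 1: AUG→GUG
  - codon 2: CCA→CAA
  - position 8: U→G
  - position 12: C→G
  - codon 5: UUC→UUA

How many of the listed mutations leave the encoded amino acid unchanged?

1

Codon 1: AUG (Met) → GUG (Val) — missense.
Codon 2: CCA (Pro) → CAA (Gln) — missense.
Codon 3: CUU (Leu) → CGU (Arg) — missense.
Codon 4: CUC (Leu) → CUG (Leu) — synonymous.
Codon 5: UUC (Phe) → UUA (Leu) — missense.
Synonymous: 1 of 5.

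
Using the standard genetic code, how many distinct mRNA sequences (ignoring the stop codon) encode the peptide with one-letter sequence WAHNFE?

Trp: 1 codon.
Ala: 4 codons.
His: 2 codons.
Asn: 2 codons.
Phe: 2 codons.
Glu: 2 codons.
1 × 4 × 2 × 2 × 2 × 2 = 64.

64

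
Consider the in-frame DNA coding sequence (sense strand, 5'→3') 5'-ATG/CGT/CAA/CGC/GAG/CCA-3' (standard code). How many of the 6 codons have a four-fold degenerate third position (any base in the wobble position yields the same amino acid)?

Codon 1 ATG (Met): third position 1-fold.
Codon 2 CGT (Arg): third position 4-fold.
Codon 3 CAA (Gln): third position 2-fold.
Codon 4 CGC (Arg): third position 4-fold.
Codon 5 GAG (Glu): third position 2-fold.
Codon 6 CCA (Pro): third position 4-fold.
Four-fold degenerate third positions: 3.

3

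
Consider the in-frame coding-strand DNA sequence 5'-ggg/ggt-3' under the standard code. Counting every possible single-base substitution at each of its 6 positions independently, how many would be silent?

Codon 1 (GGG, Gly): 3 synonymous substitutions.
Codon 2 (GGT, Gly): 3 synonymous substitutions.
Total: 3 + 3 = 6.

6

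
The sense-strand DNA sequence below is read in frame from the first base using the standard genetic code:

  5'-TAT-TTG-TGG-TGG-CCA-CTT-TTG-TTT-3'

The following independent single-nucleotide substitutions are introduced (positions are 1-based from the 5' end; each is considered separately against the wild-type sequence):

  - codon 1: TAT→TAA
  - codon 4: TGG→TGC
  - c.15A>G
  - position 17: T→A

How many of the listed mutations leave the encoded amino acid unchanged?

Codon 1: TAT (Tyr) → TAA (Stop) — nonsense.
Codon 4: TGG (Trp) → TGC (Cys) — missense.
Codon 5: CCA (Pro) → CCG (Pro) — synonymous.
Codon 6: CTT (Leu) → CAT (His) — missense.
Synonymous: 1 of 4.

1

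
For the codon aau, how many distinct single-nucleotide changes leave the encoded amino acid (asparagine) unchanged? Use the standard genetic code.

1

Position 1: none → 0 synonymous.
Position 2: none → 0 synonymous.
Position 3: AAC → 1 synonymous.
Total: 0 + 0 + 1 = 1.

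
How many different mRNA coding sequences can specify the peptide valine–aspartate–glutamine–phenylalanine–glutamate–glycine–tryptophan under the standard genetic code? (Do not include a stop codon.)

256

Val: 4 codons.
Asp: 2 codons.
Gln: 2 codons.
Phe: 2 codons.
Glu: 2 codons.
Gly: 4 codons.
Trp: 1 codon.
4 × 2 × 2 × 2 × 2 × 4 × 1 = 256.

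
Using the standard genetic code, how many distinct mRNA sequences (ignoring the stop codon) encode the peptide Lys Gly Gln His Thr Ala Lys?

1024

Lys: 2 codons.
Gly: 4 codons.
Gln: 2 codons.
His: 2 codons.
Thr: 4 codons.
Ala: 4 codons.
Lys: 2 codons.
2 × 4 × 2 × 2 × 4 × 4 × 2 = 1024.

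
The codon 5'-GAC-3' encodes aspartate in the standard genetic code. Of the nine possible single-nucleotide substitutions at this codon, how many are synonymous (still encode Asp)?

1

Position 1: none → 0 synonymous.
Position 2: none → 0 synonymous.
Position 3: GAU → 1 synonymous.
Total: 0 + 0 + 1 = 1.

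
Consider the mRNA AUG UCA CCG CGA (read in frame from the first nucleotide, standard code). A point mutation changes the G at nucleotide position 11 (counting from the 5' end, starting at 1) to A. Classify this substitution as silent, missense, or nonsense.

Position 11 falls in codon 4: CGA → Arg.
After the substitution the codon is CAA → Gln.
Arg ≠ Gln, so this is a missense mutation.

missense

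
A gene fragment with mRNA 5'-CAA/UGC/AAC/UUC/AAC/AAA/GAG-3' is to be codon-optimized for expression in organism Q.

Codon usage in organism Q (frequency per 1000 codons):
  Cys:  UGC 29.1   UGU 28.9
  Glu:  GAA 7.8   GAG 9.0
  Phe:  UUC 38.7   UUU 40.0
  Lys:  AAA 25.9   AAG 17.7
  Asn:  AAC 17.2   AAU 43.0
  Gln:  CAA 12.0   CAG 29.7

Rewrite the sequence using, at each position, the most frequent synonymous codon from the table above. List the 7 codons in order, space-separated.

CAG UGC AAU UUU AAU AAA GAG

Codon 1 (Gln): best is CAG at 29.7.
Codon 2 (Cys): best is UGC at 29.1.
Codon 3 (Asn): best is AAU at 43.0.
Codon 4 (Phe): best is UUU at 40.0.
Codon 5 (Asn): best is AAU at 43.0.
Codon 6 (Lys): best is AAA at 25.9.
Codon 7 (Glu): best is GAG at 9.0.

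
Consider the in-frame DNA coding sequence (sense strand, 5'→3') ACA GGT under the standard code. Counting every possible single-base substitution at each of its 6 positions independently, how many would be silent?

6

Codon 1 (ACA, Thr): 3 synonymous substitutions.
Codon 2 (GGT, Gly): 3 synonymous substitutions.
Total: 3 + 3 = 6.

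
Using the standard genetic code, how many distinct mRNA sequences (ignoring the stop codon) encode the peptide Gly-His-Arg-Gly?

192

Gly: 4 codons.
His: 2 codons.
Arg: 6 codons.
Gly: 4 codons.
4 × 2 × 6 × 4 = 192.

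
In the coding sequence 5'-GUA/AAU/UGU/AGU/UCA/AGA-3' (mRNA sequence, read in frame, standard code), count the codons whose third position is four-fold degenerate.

Codon 1 GUA (Val): third position 4-fold.
Codon 2 AAU (Asn): third position 2-fold.
Codon 3 UGU (Cys): third position 2-fold.
Codon 4 AGU (Ser): third position 2-fold.
Codon 5 UCA (Ser): third position 4-fold.
Codon 6 AGA (Arg): third position 2-fold.
Four-fold degenerate third positions: 2.

2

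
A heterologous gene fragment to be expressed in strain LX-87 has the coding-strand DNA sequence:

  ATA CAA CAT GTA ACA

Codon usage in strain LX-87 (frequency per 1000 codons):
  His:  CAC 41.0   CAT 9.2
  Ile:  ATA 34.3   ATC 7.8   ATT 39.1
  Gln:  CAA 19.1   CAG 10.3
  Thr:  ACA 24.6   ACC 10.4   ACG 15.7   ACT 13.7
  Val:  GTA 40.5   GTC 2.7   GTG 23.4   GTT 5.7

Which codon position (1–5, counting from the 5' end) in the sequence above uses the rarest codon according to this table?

3

Codon 1 ATA (Ile): 34.3 per 1000.
Codon 2 CAA (Gln): 19.1 per 1000.
Codon 3 CAT (His): 9.2 per 1000.
Codon 4 GTA (Val): 40.5 per 1000.
Codon 5 ACA (Thr): 24.6 per 1000.
Lowest frequency is 9.2 at codon 3.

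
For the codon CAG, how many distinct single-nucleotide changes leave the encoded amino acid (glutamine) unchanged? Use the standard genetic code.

Position 1: none → 0 synonymous.
Position 2: none → 0 synonymous.
Position 3: CAA → 1 synonymous.
Total: 0 + 0 + 1 = 1.

1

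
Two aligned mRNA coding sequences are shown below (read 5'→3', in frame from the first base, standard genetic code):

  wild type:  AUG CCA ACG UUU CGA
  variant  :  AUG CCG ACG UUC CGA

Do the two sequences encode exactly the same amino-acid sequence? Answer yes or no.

Codon 1: AUG Met / AUG Met — identical.
Codon 2: CCA Pro / CCG Pro — synonymous.
Codon 3: ACG Thr / ACG Thr — identical.
Codon 4: UUU Phe / UUC Phe — synonymous.
Codon 5: CGA Arg / CGA Arg — identical.
Nonsynonymous differences: 0 → same protein.

yes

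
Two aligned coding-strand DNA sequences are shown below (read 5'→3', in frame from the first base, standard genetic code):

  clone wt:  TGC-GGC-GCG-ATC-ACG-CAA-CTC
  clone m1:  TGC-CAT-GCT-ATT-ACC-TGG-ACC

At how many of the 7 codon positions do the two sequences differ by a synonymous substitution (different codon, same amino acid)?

Codon 1: TGC Cys / TGC Cys — identical.
Codon 2: GGC Gly / CAT His — nonsynonymous.
Codon 3: GCG Ala / GCT Ala — synonymous.
Codon 4: ATC Ile / ATT Ile — synonymous.
Codon 5: ACG Thr / ACC Thr — synonymous.
Codon 6: CAA Gln / TGG Trp — nonsynonymous.
Codon 7: CTC Leu / ACC Thr — nonsynonymous.
Synonymous differences: 3.

3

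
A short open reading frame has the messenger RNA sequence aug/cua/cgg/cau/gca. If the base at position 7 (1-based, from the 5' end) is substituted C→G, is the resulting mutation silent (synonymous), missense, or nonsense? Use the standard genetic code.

missense

Position 7 falls in codon 3: CGG → Arg.
After the substitution the codon is GGG → Gly.
Arg ≠ Gly, so this is a missense mutation.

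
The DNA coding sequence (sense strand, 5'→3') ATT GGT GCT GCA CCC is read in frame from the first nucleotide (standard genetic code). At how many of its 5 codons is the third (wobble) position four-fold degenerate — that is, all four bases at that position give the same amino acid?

Codon 1 ATT (Ile): third position 3-fold.
Codon 2 GGT (Gly): third position 4-fold.
Codon 3 GCT (Ala): third position 4-fold.
Codon 4 GCA (Ala): third position 4-fold.
Codon 5 CCC (Pro): third position 4-fold.
Four-fold degenerate third positions: 4.

4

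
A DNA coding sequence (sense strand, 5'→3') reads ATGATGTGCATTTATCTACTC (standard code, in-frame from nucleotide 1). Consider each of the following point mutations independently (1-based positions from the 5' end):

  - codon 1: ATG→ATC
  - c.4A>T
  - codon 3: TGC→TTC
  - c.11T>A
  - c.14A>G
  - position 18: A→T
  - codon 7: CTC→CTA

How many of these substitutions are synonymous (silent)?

Codon 1: ATG (Met) → ATC (Ile) — missense.
Codon 2: ATG (Met) → TTG (Leu) — missense.
Codon 3: TGC (Cys) → TTC (Phe) — missense.
Codon 4: ATT (Ile) → AAT (Asn) — missense.
Codon 5: TAT (Tyr) → TGT (Cys) — missense.
Codon 6: CTA (Leu) → CTT (Leu) — synonymous.
Codon 7: CTC (Leu) → CTA (Leu) — synonymous.
Synonymous: 2 of 7.

2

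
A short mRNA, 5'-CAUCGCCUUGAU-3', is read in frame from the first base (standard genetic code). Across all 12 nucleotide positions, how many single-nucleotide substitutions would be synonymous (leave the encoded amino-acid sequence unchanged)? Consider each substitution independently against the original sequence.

Codon 1 (CAU, His): 1 synonymous substitution.
Codon 2 (CGC, Arg): 3 synonymous substitutions.
Codon 3 (CUU, Leu): 3 synonymous substitutions.
Codon 4 (GAU, Asp): 1 synonymous substitution.
Total: 1 + 3 + 3 + 1 = 8.

8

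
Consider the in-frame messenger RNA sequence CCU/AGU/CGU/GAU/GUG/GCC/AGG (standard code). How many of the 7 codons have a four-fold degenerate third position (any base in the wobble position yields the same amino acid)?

4

Codon 1 CCU (Pro): third position 4-fold.
Codon 2 AGU (Ser): third position 2-fold.
Codon 3 CGU (Arg): third position 4-fold.
Codon 4 GAU (Asp): third position 2-fold.
Codon 5 GUG (Val): third position 4-fold.
Codon 6 GCC (Ala): third position 4-fold.
Codon 7 AGG (Arg): third position 2-fold.
Four-fold degenerate third positions: 4.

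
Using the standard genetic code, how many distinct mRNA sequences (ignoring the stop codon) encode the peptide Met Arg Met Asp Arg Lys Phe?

288

Met: 1 codon.
Arg: 6 codons.
Met: 1 codon.
Asp: 2 codons.
Arg: 6 codons.
Lys: 2 codons.
Phe: 2 codons.
1 × 6 × 1 × 2 × 6 × 2 × 2 = 288.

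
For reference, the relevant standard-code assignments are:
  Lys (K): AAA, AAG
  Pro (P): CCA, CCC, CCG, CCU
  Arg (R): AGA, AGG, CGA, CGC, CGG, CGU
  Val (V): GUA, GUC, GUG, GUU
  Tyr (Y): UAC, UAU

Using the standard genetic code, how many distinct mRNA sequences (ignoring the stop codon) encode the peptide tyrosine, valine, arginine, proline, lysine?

Tyr: 2 codons.
Val: 4 codons.
Arg: 6 codons.
Pro: 4 codons.
Lys: 2 codons.
2 × 4 × 6 × 4 × 2 = 384.

384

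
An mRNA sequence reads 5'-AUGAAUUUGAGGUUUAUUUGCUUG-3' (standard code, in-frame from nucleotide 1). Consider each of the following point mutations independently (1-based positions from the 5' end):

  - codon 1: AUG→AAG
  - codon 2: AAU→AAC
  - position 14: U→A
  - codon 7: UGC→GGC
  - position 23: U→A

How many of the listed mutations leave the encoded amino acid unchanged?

Codon 1: AUG (Met) → AAG (Lys) — missense.
Codon 2: AAU (Asn) → AAC (Asn) — synonymous.
Codon 5: UUU (Phe) → UAU (Tyr) — missense.
Codon 7: UGC (Cys) → GGC (Gly) — missense.
Codon 8: UUG (Leu) → UAG (Stop) — nonsense.
Synonymous: 1 of 5.

1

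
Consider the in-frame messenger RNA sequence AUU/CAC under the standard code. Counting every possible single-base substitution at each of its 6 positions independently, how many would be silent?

3

Codon 1 (AUU, Ile): 2 synonymous substitutions.
Codon 2 (CAC, His): 1 synonymous substitution.
Total: 2 + 1 = 3.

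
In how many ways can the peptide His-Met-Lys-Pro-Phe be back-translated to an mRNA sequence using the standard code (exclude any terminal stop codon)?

His: 2 codons.
Met: 1 codon.
Lys: 2 codons.
Pro: 4 codons.
Phe: 2 codons.
2 × 1 × 2 × 4 × 2 = 32.

32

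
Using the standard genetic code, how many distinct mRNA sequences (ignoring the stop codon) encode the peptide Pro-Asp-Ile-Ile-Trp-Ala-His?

Pro: 4 codons.
Asp: 2 codons.
Ile: 3 codons.
Ile: 3 codons.
Trp: 1 codon.
Ala: 4 codons.
His: 2 codons.
4 × 2 × 3 × 3 × 1 × 4 × 2 = 576.

576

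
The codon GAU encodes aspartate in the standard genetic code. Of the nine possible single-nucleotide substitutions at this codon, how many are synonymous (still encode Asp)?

Position 1: none → 0 synonymous.
Position 2: none → 0 synonymous.
Position 3: GAC → 1 synonymous.
Total: 0 + 0 + 1 = 1.

1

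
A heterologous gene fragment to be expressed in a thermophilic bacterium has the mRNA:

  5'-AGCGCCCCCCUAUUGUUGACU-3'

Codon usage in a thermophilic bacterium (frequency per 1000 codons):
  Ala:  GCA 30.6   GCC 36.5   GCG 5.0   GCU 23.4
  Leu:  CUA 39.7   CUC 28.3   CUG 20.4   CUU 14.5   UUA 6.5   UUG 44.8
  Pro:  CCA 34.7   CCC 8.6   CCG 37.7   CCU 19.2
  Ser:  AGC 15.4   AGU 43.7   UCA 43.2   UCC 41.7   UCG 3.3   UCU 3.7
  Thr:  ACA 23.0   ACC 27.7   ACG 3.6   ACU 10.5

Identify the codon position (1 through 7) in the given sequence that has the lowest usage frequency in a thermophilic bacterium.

3

Codon 1 AGC (Ser): 15.4 per 1000.
Codon 2 GCC (Ala): 36.5 per 1000.
Codon 3 CCC (Pro): 8.6 per 1000.
Codon 4 CUA (Leu): 39.7 per 1000.
Codon 5 UUG (Leu): 44.8 per 1000.
Codon 6 UUG (Leu): 44.8 per 1000.
Codon 7 ACU (Thr): 10.5 per 1000.
Lowest frequency is 8.6 at codon 3.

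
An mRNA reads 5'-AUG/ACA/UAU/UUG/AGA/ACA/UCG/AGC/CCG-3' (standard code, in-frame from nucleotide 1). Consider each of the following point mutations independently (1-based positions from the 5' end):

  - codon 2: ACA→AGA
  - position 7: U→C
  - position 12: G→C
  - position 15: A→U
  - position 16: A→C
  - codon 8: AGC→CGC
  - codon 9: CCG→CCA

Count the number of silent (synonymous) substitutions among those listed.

Codon 2: ACA (Thr) → AGA (Arg) — missense.
Codon 3: UAU (Tyr) → CAU (His) — missense.
Codon 4: UUG (Leu) → UUC (Phe) — missense.
Codon 5: AGA (Arg) → AGU (Ser) — missense.
Codon 6: ACA (Thr) → CCA (Pro) — missense.
Codon 8: AGC (Ser) → CGC (Arg) — missense.
Codon 9: CCG (Pro) → CCA (Pro) — synonymous.
Synonymous: 1 of 7.

1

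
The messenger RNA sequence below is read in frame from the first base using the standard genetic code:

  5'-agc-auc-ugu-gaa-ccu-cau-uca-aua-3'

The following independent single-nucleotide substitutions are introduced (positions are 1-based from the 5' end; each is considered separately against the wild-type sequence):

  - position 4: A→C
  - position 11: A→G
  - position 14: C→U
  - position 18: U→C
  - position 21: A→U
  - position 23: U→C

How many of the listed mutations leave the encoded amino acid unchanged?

2

Codon 2: AUC (Ile) → CUC (Leu) — missense.
Codon 4: GAA (Glu) → GGA (Gly) — missense.
Codon 5: CCU (Pro) → CUU (Leu) — missense.
Codon 6: CAU (His) → CAC (His) — synonymous.
Codon 7: UCA (Ser) → UCU (Ser) — synonymous.
Codon 8: AUA (Ile) → ACA (Thr) — missense.
Synonymous: 2 of 6.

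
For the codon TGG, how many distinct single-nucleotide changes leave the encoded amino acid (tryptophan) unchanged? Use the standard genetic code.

Position 1: none → 0 synonymous.
Position 2: none → 0 synonymous.
Position 3: none → 0 synonymous.
Total: 0 + 0 + 0 = 0.

0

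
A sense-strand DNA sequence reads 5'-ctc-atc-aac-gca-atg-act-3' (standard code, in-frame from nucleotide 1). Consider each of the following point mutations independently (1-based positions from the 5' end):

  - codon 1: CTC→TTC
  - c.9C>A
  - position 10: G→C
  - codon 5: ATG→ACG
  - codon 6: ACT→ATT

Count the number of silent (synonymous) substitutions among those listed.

Codon 1: CTC (Leu) → TTC (Phe) — missense.
Codon 3: AAC (Asn) → AAA (Lys) — missense.
Codon 4: GCA (Ala) → CCA (Pro) — missense.
Codon 5: ATG (Met) → ACG (Thr) — missense.
Codon 6: ACT (Thr) → ATT (Ile) — missense.
Synonymous: 0 of 5.

0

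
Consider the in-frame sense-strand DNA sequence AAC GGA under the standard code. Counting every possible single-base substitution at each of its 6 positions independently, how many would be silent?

4

Codon 1 (AAC, Asn): 1 synonymous substitution.
Codon 2 (GGA, Gly): 3 synonymous substitutions.
Total: 1 + 3 = 4.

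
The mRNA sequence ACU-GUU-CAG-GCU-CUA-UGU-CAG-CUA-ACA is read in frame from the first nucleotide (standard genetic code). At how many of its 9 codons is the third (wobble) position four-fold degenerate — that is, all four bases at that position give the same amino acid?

Codon 1 ACU (Thr): third position 4-fold.
Codon 2 GUU (Val): third position 4-fold.
Codon 3 CAG (Gln): third position 2-fold.
Codon 4 GCU (Ala): third position 4-fold.
Codon 5 CUA (Leu): third position 4-fold.
Codon 6 UGU (Cys): third position 2-fold.
Codon 7 CAG (Gln): third position 2-fold.
Codon 8 CUA (Leu): third position 4-fold.
Codon 9 ACA (Thr): third position 4-fold.
Four-fold degenerate third positions: 6.

6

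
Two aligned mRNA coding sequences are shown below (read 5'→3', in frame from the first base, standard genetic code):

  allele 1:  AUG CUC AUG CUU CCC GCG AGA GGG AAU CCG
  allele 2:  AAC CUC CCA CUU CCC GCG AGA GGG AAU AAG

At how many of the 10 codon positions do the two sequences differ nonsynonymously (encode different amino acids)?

Codon 1: AUG Met / AAC Asn — nonsynonymous.
Codon 2: CUC Leu / CUC Leu — identical.
Codon 3: AUG Met / CCA Pro — nonsynonymous.
Codon 4: CUU Leu / CUU Leu — identical.
Codon 5: CCC Pro / CCC Pro — identical.
Codon 6: GCG Ala / GCG Ala — identical.
Codon 7: AGA Arg / AGA Arg — identical.
Codon 8: GGG Gly / GGG Gly — identical.
Codon 9: AAU Asn / AAU Asn — identical.
Codon 10: CCG Pro / AAG Lys — nonsynonymous.
Nonsynonymous differences: 3.

3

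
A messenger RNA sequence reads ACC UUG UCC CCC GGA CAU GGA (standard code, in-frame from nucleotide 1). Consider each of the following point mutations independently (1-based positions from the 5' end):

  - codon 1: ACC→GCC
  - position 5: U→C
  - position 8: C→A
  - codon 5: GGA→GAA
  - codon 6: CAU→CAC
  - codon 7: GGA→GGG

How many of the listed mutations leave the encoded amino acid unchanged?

Codon 1: ACC (Thr) → GCC (Ala) — missense.
Codon 2: UUG (Leu) → UCG (Ser) — missense.
Codon 3: UCC (Ser) → UAC (Tyr) — missense.
Codon 5: GGA (Gly) → GAA (Glu) — missense.
Codon 6: CAU (His) → CAC (His) — synonymous.
Codon 7: GGA (Gly) → GGG (Gly) — synonymous.
Synonymous: 2 of 6.

2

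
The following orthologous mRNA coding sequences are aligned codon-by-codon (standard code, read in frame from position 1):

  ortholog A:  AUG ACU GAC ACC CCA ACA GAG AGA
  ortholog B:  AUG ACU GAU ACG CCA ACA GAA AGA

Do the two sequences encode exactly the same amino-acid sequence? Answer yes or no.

Codon 1: AUG Met / AUG Met — identical.
Codon 2: ACU Thr / ACU Thr — identical.
Codon 3: GAC Asp / GAU Asp — synonymous.
Codon 4: ACC Thr / ACG Thr — synonymous.
Codon 5: CCA Pro / CCA Pro — identical.
Codon 6: ACA Thr / ACA Thr — identical.
Codon 7: GAG Glu / GAA Glu — synonymous.
Codon 8: AGA Arg / AGA Arg — identical.
Nonsynonymous differences: 0 → same protein.

yes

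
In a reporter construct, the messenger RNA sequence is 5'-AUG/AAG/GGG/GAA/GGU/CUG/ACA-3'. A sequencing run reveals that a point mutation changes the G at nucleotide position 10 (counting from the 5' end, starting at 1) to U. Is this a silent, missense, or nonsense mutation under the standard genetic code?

nonsense

Position 10 falls in codon 4: GAA → Glu.
After the substitution the codon is UAA → Stop.
The new codon is a stop codon, so this is a nonsense mutation.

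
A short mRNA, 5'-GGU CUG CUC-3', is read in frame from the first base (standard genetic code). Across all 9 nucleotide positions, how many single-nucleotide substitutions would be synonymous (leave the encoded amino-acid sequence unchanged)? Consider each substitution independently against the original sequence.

10

Codon 1 (GGU, Gly): 3 synonymous substitutions.
Codon 2 (CUG, Leu): 4 synonymous substitutions.
Codon 3 (CUC, Leu): 3 synonymous substitutions.
Total: 3 + 4 + 3 = 10.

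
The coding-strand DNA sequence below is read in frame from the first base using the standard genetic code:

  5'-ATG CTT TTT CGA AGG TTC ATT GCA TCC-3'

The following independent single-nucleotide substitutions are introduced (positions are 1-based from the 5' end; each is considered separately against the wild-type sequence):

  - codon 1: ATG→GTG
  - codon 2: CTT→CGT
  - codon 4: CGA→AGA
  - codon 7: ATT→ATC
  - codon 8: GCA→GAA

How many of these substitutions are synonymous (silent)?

Codon 1: ATG (Met) → GTG (Val) — missense.
Codon 2: CTT (Leu) → CGT (Arg) — missense.
Codon 4: CGA (Arg) → AGA (Arg) — synonymous.
Codon 7: ATT (Ile) → ATC (Ile) — synonymous.
Codon 8: GCA (Ala) → GAA (Glu) — missense.
Synonymous: 2 of 5.

2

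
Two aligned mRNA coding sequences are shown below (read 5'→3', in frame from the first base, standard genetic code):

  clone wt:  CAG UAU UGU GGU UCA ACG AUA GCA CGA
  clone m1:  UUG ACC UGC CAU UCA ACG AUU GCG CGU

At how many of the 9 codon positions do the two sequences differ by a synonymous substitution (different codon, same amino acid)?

4

Codon 1: CAG Gln / UUG Leu — nonsynonymous.
Codon 2: UAU Tyr / ACC Thr — nonsynonymous.
Codon 3: UGU Cys / UGC Cys — synonymous.
Codon 4: GGU Gly / CAU His — nonsynonymous.
Codon 5: UCA Ser / UCA Ser — identical.
Codon 6: ACG Thr / ACG Thr — identical.
Codon 7: AUA Ile / AUU Ile — synonymous.
Codon 8: GCA Ala / GCG Ala — synonymous.
Codon 9: CGA Arg / CGU Arg — synonymous.
Synonymous differences: 4.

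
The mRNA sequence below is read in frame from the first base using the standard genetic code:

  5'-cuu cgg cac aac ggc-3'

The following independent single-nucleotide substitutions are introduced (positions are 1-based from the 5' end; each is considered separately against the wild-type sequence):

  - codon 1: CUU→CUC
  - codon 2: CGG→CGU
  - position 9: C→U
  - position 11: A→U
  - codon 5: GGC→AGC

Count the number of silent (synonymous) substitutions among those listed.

Codon 1: CUU (Leu) → CUC (Leu) — synonymous.
Codon 2: CGG (Arg) → CGU (Arg) — synonymous.
Codon 3: CAC (His) → CAU (His) — synonymous.
Codon 4: AAC (Asn) → AUC (Ile) — missense.
Codon 5: GGC (Gly) → AGC (Ser) — missense.
Synonymous: 3 of 5.

3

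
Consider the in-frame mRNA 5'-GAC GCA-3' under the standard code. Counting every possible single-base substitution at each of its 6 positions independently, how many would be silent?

4

Codon 1 (GAC, Asp): 1 synonymous substitution.
Codon 2 (GCA, Ala): 3 synonymous substitutions.
Total: 1 + 3 = 4.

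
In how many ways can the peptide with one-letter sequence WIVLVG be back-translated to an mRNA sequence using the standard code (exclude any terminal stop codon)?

Trp: 1 codon.
Ile: 3 codons.
Val: 4 codons.
Leu: 6 codons.
Val: 4 codons.
Gly: 4 codons.
1 × 3 × 4 × 6 × 4 × 4 = 1152.

1152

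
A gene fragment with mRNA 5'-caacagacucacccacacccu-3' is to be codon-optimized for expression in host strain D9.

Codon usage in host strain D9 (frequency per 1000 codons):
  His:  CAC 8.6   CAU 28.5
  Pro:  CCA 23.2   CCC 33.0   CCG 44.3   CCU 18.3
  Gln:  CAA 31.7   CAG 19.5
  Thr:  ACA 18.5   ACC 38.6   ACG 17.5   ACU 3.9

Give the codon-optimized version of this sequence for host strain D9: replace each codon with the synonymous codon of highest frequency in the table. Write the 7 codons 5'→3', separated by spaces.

CAA CAA ACC CAU CCG CAU CCG

Codon 1 (Gln): best is CAA at 31.7.
Codon 2 (Gln): best is CAA at 31.7.
Codon 3 (Thr): best is ACC at 38.6.
Codon 4 (His): best is CAU at 28.5.
Codon 5 (Pro): best is CCG at 44.3.
Codon 6 (His): best is CAU at 28.5.
Codon 7 (Pro): best is CCG at 44.3.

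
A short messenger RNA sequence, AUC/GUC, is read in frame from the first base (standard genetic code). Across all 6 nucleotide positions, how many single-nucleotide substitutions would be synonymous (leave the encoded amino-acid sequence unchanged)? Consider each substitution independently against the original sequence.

5

Codon 1 (AUC, Ile): 2 synonymous substitutions.
Codon 2 (GUC, Val): 3 synonymous substitutions.
Total: 2 + 3 = 5.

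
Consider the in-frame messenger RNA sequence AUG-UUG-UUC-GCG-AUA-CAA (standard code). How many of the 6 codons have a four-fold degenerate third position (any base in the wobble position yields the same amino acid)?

1

Codon 1 AUG (Met): third position 1-fold.
Codon 2 UUG (Leu): third position 2-fold.
Codon 3 UUC (Phe): third position 2-fold.
Codon 4 GCG (Ala): third position 4-fold.
Codon 5 AUA (Ile): third position 3-fold.
Codon 6 CAA (Gln): third position 2-fold.
Four-fold degenerate third positions: 1.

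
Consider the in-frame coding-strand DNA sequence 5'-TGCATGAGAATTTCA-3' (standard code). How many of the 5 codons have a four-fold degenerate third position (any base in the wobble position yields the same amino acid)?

Codon 1 TGC (Cys): third position 2-fold.
Codon 2 ATG (Met): third position 1-fold.
Codon 3 AGA (Arg): third position 2-fold.
Codon 4 ATT (Ile): third position 3-fold.
Codon 5 TCA (Ser): third position 4-fold.
Four-fold degenerate third positions: 1.

1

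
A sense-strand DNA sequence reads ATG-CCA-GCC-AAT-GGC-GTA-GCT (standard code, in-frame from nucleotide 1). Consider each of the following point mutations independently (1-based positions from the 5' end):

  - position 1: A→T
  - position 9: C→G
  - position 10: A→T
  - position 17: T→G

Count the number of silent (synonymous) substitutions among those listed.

1

Codon 1: ATG (Met) → TTG (Leu) — missense.
Codon 3: GCC (Ala) → GCG (Ala) — synonymous.
Codon 4: AAT (Asn) → TAT (Tyr) — missense.
Codon 6: GTA (Val) → GGA (Gly) — missense.
Synonymous: 1 of 4.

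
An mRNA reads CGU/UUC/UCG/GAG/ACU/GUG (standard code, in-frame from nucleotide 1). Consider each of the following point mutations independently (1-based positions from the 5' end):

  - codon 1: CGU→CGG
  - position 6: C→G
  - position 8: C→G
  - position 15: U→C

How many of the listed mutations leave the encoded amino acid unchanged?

2

Codon 1: CGU (Arg) → CGG (Arg) — synonymous.
Codon 2: UUC (Phe) → UUG (Leu) — missense.
Codon 3: UCG (Ser) → UGG (Trp) — missense.
Codon 5: ACU (Thr) → ACC (Thr) — synonymous.
Synonymous: 2 of 4.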